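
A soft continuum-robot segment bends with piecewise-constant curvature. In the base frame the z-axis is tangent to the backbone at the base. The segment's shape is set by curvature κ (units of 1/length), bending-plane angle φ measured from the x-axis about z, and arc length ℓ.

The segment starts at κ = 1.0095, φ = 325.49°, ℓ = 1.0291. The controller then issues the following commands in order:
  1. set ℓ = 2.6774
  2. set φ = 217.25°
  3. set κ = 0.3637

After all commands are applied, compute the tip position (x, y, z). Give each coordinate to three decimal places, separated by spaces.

initial: κ=1.0095, φ=325.49°, ℓ=1.0291
cmd 1: set ℓ=2.6774 → (κ,φ,ℓ)=(1.0095,325.49°,2.6774) → tip=(1.5552,-1.0693,0.4208)
cmd 2: set φ=217.25° → (κ,φ,ℓ)=(1.0095,217.25°,2.6774) → tip=(-1.5023,-1.1424,0.4208)
cmd 3: set κ=0.3637 → (κ,φ,ℓ)=(0.3637,217.25°,2.6774) → tip=(-0.9582,-0.7286,2.2739)

-0.958 -0.729 2.274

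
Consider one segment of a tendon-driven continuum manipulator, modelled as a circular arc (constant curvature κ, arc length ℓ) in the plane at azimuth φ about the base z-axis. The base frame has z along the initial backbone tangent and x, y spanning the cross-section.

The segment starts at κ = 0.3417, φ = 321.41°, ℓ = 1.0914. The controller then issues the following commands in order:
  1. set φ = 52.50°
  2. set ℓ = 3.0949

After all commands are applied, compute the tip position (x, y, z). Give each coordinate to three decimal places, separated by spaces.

0.907 1.182 2.549

initial: κ=0.3417, φ=321.41°, ℓ=1.0914
cmd 1: set φ=52.50° → (κ,φ,ℓ)=(0.3417,52.50°,1.0914) → tip=(0.1225,0.1596,1.0663)
cmd 2: set ℓ=3.0949 → (κ,φ,ℓ)=(0.3417,52.50°,3.0949) → tip=(0.9068,1.1817,2.5494)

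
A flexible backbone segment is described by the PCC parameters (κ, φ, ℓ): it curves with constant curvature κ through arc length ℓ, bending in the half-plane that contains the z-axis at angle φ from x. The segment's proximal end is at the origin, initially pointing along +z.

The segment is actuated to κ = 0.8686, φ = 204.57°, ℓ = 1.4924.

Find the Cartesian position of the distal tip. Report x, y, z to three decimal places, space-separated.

θ = κ·ℓ = 0.8686 × 1.4924 = 1.29630 rad
ρ = (1 − cos θ)/κ = (1 − 0.27106)/0.8686 = 0.83921
z = sin θ / κ = 0.96256/0.8686 = 1.10818
x = ρ cos φ = 0.83921 × cos(204.57°) = -0.76322
y = ρ sin φ = 0.83921 × sin(204.57°) = -0.34895

-0.763 -0.349 1.108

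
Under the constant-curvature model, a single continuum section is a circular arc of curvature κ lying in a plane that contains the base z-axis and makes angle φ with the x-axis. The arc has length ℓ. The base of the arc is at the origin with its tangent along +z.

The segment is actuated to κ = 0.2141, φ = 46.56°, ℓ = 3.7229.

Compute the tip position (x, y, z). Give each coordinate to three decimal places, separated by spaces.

θ = κ·ℓ = 0.2141 × 3.7229 = 0.79707 rad
ρ = (1 − cos θ)/κ = (1 − 0.69880)/0.2141 = 1.40680
z = sin θ / κ = 0.71531/0.2141 = 3.34103
x = ρ cos φ = 1.40680 × cos(46.56°) = 0.96731
y = ρ sin φ = 1.40680 × sin(46.56°) = 1.02147

0.967 1.021 3.341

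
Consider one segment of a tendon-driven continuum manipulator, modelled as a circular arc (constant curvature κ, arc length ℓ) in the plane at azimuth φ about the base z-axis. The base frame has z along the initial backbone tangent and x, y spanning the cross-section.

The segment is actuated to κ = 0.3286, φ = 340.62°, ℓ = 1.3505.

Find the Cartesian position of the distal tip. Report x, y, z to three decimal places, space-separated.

θ = κ·ℓ = 0.3286 × 1.3505 = 0.44377 rad
ρ = (1 − cos θ)/κ = (1 − 0.90314)/0.3286 = 0.29477
z = sin θ / κ = 0.42935/0.3286 = 1.30661
x = ρ cos φ = 0.29477 × cos(340.62°) = 0.27807
y = ρ sin φ = 0.29477 × sin(340.62°) = -0.09782

0.278 -0.098 1.307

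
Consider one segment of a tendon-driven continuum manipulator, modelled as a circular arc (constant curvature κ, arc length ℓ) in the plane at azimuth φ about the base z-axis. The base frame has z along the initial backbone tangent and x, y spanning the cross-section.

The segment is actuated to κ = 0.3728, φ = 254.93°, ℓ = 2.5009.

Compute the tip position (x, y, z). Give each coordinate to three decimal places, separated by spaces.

-0.282 -1.047 2.154

θ = κ·ℓ = 0.3728 × 2.5009 = 0.93234 rad
ρ = (1 − cos θ)/κ = (1 − 0.59596)/0.3728 = 1.08380
z = sin θ / κ = 0.80301/0.3728 = 2.15401
x = ρ cos φ = 1.08380 × cos(254.93°) = -0.28179
y = ρ sin φ = 1.08380 × sin(254.93°) = -1.04652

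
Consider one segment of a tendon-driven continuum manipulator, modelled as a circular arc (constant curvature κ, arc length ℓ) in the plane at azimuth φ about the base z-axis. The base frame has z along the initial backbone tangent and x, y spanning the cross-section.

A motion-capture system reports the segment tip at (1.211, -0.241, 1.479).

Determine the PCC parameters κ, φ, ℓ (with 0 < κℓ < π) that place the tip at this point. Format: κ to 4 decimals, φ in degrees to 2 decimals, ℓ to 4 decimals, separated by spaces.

0.6653 348.74 2.0913

ρ = √(x²+y²) = √(1.211² + -0.241²) = 1.23475
φ = atan2(y, x) mod 360° = atan2(-0.241, 1.211) = 348.7447°
|p|² = ρ² + z² = 1.23475² + 1.479² = 3.71204
κ = 2ρ / |p|² = 2×1.23475 / 3.71204 = 0.66527
θ = 2·atan2(ρ, z) = 2·atan2(1.23475, 1.479) = 1.39127 rad
ℓ = θ/κ = 1.39127/0.66527 = 2.09130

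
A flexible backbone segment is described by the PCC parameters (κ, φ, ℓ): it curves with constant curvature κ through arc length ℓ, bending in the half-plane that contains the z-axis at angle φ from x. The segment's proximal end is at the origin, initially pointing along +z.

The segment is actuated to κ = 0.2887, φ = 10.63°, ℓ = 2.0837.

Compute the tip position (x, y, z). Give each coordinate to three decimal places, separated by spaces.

θ = κ·ℓ = 0.2887 × 2.0837 = 0.60156 rad
ρ = (1 − cos θ)/κ = (1 − 0.82445)/0.2887 = 0.60807
z = sin θ / κ = 0.56593/0.2887 = 1.96028
x = ρ cos φ = 0.60807 × cos(10.63°) = 0.59763
y = ρ sin φ = 0.60807 × sin(10.63°) = 0.11217

0.598 0.112 1.960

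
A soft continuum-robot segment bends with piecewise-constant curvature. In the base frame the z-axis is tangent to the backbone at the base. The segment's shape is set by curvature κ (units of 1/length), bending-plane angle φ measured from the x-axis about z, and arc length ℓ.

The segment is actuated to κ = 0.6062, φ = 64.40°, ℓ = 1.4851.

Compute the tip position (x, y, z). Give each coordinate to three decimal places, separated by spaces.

θ = κ·ℓ = 0.6062 × 1.4851 = 0.90027 rad
ρ = (1 − cos θ)/κ = (1 − 0.62140)/0.6062 = 0.62455
z = sin θ / κ = 0.78349/0.6062 = 1.29247
x = ρ cos φ = 0.62455 × cos(64.40°) = 0.26986
y = ρ sin φ = 0.62455 × sin(64.40°) = 0.56324

0.270 0.563 1.292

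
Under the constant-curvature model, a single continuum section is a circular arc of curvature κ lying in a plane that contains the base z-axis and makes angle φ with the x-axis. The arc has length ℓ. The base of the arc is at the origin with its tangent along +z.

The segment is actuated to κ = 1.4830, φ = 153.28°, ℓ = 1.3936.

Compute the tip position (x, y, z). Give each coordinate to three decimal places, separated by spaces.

θ = κ·ℓ = 1.4830 × 1.3936 = 2.06671 rad
ρ = (1 − cos θ)/κ = (1 − -0.47583)/1.4830 = 0.99517
z = sin θ / κ = 0.87953/1.4830 = 0.59308
x = ρ cos φ = 0.99517 × cos(153.28°) = -0.88890
y = ρ sin φ = 0.99517 × sin(153.28°) = 0.44746

-0.889 0.447 0.593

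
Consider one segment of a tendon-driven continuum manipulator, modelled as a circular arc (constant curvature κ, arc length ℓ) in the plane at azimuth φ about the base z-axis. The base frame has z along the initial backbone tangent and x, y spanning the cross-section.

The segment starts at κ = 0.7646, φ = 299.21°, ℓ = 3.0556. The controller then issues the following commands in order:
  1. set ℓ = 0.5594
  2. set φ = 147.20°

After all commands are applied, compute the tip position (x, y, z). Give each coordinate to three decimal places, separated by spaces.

-0.099 0.064 0.542

initial: κ=0.7646, φ=299.21°, ℓ=3.0556
cmd 1: set ℓ=0.5594 → (κ,φ,ℓ)=(0.7646,299.21°,0.5594) → tip=(0.0575,-0.1028,0.5425)
cmd 2: set φ=147.20° → (κ,φ,ℓ)=(0.7646,147.20°,0.5594) → tip=(-0.0990,0.0638,0.5425)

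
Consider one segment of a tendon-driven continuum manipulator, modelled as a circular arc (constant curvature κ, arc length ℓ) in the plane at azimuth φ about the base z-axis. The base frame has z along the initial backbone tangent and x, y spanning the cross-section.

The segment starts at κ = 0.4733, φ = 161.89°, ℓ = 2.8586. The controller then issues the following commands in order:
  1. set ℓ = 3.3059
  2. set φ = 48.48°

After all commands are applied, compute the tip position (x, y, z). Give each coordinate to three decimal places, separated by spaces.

initial: κ=0.4733, φ=161.89°, ℓ=2.8586
cmd 1: set ℓ=3.3059 → (κ,φ,ℓ)=(0.4733,161.89°,3.3059) → tip=(-1.9959,0.6527,2.1128)
cmd 2: set φ=48.48° → (κ,φ,ℓ)=(0.4733,48.48°,3.3059) → tip=(1.3920,1.5723,2.1128)

1.392 1.572 2.113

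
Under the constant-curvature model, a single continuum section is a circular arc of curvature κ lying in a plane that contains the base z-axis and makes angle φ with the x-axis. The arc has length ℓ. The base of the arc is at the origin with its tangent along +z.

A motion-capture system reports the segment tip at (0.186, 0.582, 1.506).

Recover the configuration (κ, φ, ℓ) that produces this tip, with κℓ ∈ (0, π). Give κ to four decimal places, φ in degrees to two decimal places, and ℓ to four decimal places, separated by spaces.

ρ = √(x²+y²) = √(0.186² + 0.582²) = 0.61100
φ = atan2(y, x) mod 360° = atan2(0.582, 0.186) = 72.2768°
|p|² = ρ² + z² = 0.61100² + 1.506² = 2.64136
κ = 2ρ / |p|² = 2×0.61100 / 2.64136 = 0.46264
θ = 2·atan2(ρ, z) = 2·atan2(0.61100, 1.506) = 0.77084 rad
ℓ = θ/κ = 0.77084/0.46264 = 1.66617

0.4626 72.28 1.6662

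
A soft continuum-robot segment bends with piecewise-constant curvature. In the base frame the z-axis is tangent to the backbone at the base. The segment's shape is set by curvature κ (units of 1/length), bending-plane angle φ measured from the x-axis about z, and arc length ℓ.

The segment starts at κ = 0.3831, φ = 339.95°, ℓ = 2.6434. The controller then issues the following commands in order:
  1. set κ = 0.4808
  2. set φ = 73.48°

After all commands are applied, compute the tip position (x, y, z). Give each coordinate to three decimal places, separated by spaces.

initial: κ=0.3831, φ=339.95°, ℓ=2.6434
cmd 1: set κ=0.4808 → (κ,φ,ℓ)=(0.4808,339.95°,2.6434) → tip=(1.3767,-0.5024,1.9871)
cmd 2: set φ=73.48° → (κ,φ,ℓ)=(0.4808,73.48°,2.6434) → tip=(0.4167,1.4050,1.9871)

0.417 1.405 1.987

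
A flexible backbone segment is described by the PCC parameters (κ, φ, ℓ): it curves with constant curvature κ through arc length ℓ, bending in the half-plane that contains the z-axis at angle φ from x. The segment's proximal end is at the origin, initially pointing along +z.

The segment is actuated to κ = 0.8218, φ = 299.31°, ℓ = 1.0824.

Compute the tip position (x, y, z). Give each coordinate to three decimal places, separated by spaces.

θ = κ·ℓ = 0.8218 × 1.0824 = 0.88952 rad
ρ = (1 − cos θ)/κ = (1 − 0.62979)/0.8218 = 0.45049
z = sin θ / κ = 0.77677/0.8218 = 0.94520
x = ρ cos φ = 0.45049 × cos(299.31°) = 0.22053
y = ρ sin φ = 0.45049 × sin(299.31°) = -0.39282

0.221 -0.393 0.945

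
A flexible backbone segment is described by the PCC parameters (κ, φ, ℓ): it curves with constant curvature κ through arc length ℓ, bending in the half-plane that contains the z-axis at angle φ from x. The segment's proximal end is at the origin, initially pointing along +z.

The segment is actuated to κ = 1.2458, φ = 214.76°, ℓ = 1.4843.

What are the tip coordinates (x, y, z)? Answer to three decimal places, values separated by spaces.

-0.841 -0.583 0.772

θ = κ·ℓ = 1.2458 × 1.4843 = 1.84914 rad
ρ = (1 − cos θ)/κ = (1 − -0.27476)/1.2458 = 1.02325
z = sin θ / κ = 0.96151/1.2458 = 0.77180
x = ρ cos φ = 1.02325 × cos(214.76°) = -0.84065
y = ρ sin φ = 1.02325 × sin(214.76°) = -0.58340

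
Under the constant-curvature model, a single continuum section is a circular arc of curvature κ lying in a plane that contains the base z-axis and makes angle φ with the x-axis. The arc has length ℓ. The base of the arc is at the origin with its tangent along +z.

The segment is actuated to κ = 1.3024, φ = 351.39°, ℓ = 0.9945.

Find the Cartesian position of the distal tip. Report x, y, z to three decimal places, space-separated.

θ = κ·ℓ = 1.3024 × 0.9945 = 1.29524 rad
ρ = (1 − cos θ)/κ = (1 − 0.27209)/1.3024 = 0.55890
z = sin θ / κ = 0.96227/1.3024 = 0.73885
x = ρ cos φ = 0.55890 × cos(351.39°) = 0.55260
y = ρ sin φ = 0.55890 × sin(351.39°) = -0.08367

0.553 -0.084 0.739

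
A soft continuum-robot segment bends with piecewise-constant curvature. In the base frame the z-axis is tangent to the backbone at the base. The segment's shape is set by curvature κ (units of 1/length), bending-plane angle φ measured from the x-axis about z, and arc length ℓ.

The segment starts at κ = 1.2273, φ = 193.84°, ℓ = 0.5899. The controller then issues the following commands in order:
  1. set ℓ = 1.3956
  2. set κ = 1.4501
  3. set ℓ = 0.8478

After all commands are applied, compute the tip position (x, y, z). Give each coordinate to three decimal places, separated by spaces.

-0.445 -0.110 0.650

initial: κ=1.2273, φ=193.84°, ℓ=0.5899
cmd 1: set ℓ=1.3956 → (κ,φ,ℓ)=(1.2273,193.84°,1.3956) → tip=(-0.9031,-0.2225,0.8066)
cmd 2: set κ=1.4501 → (κ,φ,ℓ)=(1.4501,193.84°,1.3956) → tip=(-0.9626,-0.2372,0.6201)
cmd 3: set ℓ=0.8478 → (κ,φ,ℓ)=(1.4501,193.84°,0.8478) → tip=(-0.4454,-0.1097,0.6498)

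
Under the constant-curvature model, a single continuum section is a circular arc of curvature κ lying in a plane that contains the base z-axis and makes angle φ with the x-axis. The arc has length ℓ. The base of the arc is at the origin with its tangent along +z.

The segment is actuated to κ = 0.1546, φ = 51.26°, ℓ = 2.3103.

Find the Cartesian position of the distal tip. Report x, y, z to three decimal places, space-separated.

0.255 0.318 2.261

θ = κ·ℓ = 0.1546 × 2.3103 = 0.35717 rad
ρ = (1 − cos θ)/κ = (1 − 0.93689)/0.1546 = 0.40822
z = sin θ / κ = 0.34963/0.1546 = 2.26149
x = ρ cos φ = 0.40822 × cos(51.26°) = 0.25546
y = ρ sin φ = 0.40822 × sin(51.26°) = 0.31841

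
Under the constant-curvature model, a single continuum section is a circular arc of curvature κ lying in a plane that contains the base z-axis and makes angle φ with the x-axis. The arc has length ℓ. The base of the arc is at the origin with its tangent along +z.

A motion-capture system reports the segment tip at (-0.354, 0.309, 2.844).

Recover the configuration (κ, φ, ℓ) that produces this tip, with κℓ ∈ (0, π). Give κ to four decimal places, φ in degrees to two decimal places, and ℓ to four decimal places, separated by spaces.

ρ = √(x²+y²) = √(-0.354² + 0.309²) = 0.46989
φ = atan2(y, x) mod 360° = atan2(0.309, -0.354) = 138.8829°
|p|² = ρ² + z² = 0.46989² + 2.844² = 8.30913
κ = 2ρ / |p|² = 2×0.46989 / 8.30913 = 0.11310
θ = 2·atan2(ρ, z) = 2·atan2(0.46989, 2.844) = 0.32748 rad
ℓ = θ/κ = 0.32748/0.11310 = 2.89548

0.1131 138.88 2.8955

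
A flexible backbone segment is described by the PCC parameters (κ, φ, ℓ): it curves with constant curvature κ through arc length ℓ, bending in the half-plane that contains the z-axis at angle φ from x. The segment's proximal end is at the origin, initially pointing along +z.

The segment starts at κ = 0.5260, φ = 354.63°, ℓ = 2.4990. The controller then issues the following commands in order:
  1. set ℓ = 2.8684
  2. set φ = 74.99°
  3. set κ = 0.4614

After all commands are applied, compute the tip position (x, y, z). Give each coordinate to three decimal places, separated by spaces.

0.424 1.581 2.101

initial: κ=0.5260, φ=354.63°, ℓ=2.4990
cmd 1: set ℓ=2.8684 → (κ,φ,ℓ)=(0.5260,354.63°,2.8684) → tip=(1.7755,-0.1669,1.8975)
cmd 2: set φ=74.99° → (κ,φ,ℓ)=(0.5260,74.99°,2.8684) → tip=(0.4619,1.7225,1.8975)
cmd 3: set κ=0.4614 → (κ,φ,ℓ)=(0.4614,74.99°,2.8684) → tip=(0.4239,1.5809,2.1014)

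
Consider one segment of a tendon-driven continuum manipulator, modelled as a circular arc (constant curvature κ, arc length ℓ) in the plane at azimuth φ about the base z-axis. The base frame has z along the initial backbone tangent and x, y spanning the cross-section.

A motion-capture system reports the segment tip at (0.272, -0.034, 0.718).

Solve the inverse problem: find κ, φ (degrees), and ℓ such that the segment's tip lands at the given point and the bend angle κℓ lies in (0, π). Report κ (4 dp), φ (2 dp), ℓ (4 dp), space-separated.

0.9282 352.87 0.7859

ρ = √(x²+y²) = √(0.272² + -0.034²) = 0.27412
φ = atan2(y, x) mod 360° = atan2(-0.034, 0.272) = 352.8750°
|p|² = ρ² + z² = 0.27412² + 0.718² = 0.59066
κ = 2ρ / |p|² = 2×0.27412 / 0.59066 = 0.92816
θ = 2·atan2(ρ, z) = 2·atan2(0.27412, 0.718) = 0.72940 rad
ℓ = θ/κ = 0.72940/0.92816 = 0.78585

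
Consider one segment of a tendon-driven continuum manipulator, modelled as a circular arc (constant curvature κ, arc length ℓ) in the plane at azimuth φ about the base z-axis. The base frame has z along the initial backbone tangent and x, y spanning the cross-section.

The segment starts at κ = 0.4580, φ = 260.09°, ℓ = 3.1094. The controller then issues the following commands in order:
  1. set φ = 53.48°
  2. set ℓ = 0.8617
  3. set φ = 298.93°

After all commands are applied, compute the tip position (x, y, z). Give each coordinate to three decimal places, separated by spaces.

initial: κ=0.4580, φ=260.09°, ℓ=3.1094
cmd 1: set φ=53.48° → (κ,φ,ℓ)=(0.4580,53.48°,3.1094) → tip=(1.1094,1.4982,2.1600)
cmd 2: set ℓ=0.8617 → (κ,φ,ℓ)=(0.4580,53.48°,0.8617) → tip=(0.0999,0.1349,0.8395)
cmd 3: set φ=298.93° → (κ,φ,ℓ)=(0.4580,298.93°,0.8617) → tip=(0.0812,-0.1469,0.8395)

0.081 -0.147 0.840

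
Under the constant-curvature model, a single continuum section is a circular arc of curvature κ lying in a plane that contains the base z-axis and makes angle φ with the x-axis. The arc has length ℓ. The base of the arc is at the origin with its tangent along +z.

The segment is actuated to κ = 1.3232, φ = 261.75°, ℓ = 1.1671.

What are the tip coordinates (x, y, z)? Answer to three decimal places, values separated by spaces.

-0.106 -0.728 0.755

θ = κ·ℓ = 1.3232 × 1.1671 = 1.54431 rad
ρ = (1 − cos θ)/κ = (1 − 0.02649)/1.3232 = 0.73573
z = sin θ / κ = 0.99965/1.3232 = 0.75548
x = ρ cos φ = 0.73573 × cos(261.75°) = -0.10557
y = ρ sin φ = 0.73573 × sin(261.75°) = -0.72811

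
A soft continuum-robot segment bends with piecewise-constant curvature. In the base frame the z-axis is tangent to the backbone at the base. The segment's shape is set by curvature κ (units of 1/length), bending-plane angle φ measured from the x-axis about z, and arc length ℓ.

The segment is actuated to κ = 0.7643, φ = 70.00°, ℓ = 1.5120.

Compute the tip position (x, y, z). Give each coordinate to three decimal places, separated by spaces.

θ = κ·ℓ = 0.7643 × 1.5120 = 1.15562 rad
ρ = (1 − cos θ)/κ = (1 − 0.40335)/0.7643 = 0.78065
z = sin θ / κ = 0.91505/0.7643 = 1.19723
x = ρ cos φ = 0.78065 × cos(70.00°) = 0.26700
y = ρ sin φ = 0.78065 × sin(70.00°) = 0.73357

0.267 0.734 1.197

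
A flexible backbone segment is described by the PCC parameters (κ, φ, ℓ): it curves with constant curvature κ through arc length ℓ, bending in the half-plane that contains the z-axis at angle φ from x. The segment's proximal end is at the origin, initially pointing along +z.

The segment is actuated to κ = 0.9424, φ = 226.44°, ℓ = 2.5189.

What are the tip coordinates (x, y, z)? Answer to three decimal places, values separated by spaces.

θ = κ·ℓ = 0.9424 × 2.5189 = 2.37381 rad
ρ = (1 − cos θ)/κ = (1 − -0.71945)/0.9424 = 1.82455
z = sin θ / κ = 0.69454/0.9424 = 0.73699
x = ρ cos φ = 1.82455 × cos(226.44°) = -1.25732
y = ρ sin φ = 1.82455 × sin(226.44°) = -1.32216

-1.257 -1.322 0.737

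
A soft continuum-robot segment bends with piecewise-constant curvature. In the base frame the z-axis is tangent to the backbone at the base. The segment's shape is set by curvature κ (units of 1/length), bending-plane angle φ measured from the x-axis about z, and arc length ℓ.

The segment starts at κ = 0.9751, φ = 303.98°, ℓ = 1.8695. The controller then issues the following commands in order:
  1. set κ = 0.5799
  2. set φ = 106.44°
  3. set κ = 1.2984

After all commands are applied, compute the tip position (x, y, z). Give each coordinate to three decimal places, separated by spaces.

-0.383 1.297 0.504

initial: κ=0.9751, φ=303.98°, ℓ=1.8695
cmd 1: set κ=0.5799 → (κ,φ,ℓ)=(0.5799,303.98°,1.8695) → tip=(0.5130,-0.7612,1.5242)
cmd 2: set φ=106.44° → (κ,φ,ℓ)=(0.5799,106.44°,1.8695) → tip=(-0.2598,0.8804,1.5242)
cmd 3: set κ=1.2984 → (κ,φ,ℓ)=(1.2984,106.44°,1.8695) → tip=(-0.3827,1.2968,0.5045)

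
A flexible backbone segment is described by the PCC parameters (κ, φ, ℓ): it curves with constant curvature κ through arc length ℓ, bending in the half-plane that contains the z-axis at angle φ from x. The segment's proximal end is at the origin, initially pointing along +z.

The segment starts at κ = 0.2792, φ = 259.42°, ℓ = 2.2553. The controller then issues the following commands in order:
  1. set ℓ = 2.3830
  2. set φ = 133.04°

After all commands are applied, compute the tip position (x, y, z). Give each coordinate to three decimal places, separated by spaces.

-0.521 0.558 2.211

initial: κ=0.2792, φ=259.42°, ℓ=2.2553
cmd 1: set ℓ=2.3830 → (κ,φ,ℓ)=(0.2792,259.42°,2.3830) → tip=(-0.1403,-0.7509,2.2110)
cmd 2: set φ=133.04° → (κ,φ,ℓ)=(0.2792,133.04°,2.3830) → tip=(-0.5214,0.5583,2.2110)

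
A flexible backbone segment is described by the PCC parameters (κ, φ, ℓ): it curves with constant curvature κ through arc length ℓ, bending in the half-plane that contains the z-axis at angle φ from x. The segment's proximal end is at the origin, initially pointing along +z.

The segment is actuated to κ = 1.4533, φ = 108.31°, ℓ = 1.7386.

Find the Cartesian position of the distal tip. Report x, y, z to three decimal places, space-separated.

θ = κ·ℓ = 1.4533 × 1.7386 = 2.52671 rad
ρ = (1 − cos θ)/κ = (1 − -0.81684)/1.4533 = 1.25015
z = sin θ / κ = 0.57686/1.4533 = 0.39693
x = ρ cos φ = 1.25015 × cos(108.31°) = -0.39274
y = ρ sin φ = 1.25015 × sin(108.31°) = 1.18685

-0.393 1.187 0.397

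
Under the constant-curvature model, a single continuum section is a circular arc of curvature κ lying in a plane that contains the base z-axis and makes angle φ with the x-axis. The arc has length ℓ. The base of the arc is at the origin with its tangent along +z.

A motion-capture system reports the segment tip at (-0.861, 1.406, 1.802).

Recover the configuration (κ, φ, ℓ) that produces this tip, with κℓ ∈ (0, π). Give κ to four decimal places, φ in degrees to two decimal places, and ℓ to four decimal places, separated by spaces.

ρ = √(x²+y²) = √(-0.861² + 1.406²) = 1.64868
φ = atan2(y, x) mod 360° = atan2(1.406, -0.861) = 121.4823°
|p|² = ρ² + z² = 1.64868² + 1.802² = 5.96536
κ = 2ρ / |p|² = 2×1.64868 / 5.96536 = 0.55275
θ = 2·atan2(ρ, z) = 2·atan2(1.64868, 1.802) = 1.48199 rad
ℓ = θ/κ = 1.48199/0.55275 = 2.68112

0.5528 121.48 2.6811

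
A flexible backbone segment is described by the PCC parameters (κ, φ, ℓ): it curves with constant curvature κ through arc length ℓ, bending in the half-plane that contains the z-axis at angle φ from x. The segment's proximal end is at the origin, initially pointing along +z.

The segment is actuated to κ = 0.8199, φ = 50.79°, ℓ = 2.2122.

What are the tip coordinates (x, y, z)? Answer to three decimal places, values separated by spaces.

0.957 1.172 1.184

θ = κ·ℓ = 0.8199 × 2.2122 = 1.81378 rad
ρ = (1 − cos θ)/κ = (1 − -0.24060)/0.8199 = 1.51311
z = sin θ / κ = 0.97062/0.8199 = 1.18383
x = ρ cos φ = 1.51311 × cos(50.79°) = 0.95654
y = ρ sin φ = 1.51311 × sin(50.79°) = 1.17241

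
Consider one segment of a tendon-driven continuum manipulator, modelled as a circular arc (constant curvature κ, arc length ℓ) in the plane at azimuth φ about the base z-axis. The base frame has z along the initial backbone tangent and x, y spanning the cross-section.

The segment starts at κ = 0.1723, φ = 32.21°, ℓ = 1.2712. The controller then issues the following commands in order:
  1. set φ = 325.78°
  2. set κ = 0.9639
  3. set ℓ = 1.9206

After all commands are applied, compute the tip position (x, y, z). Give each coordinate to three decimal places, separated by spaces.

initial: κ=0.1723, φ=32.21°, ℓ=1.2712
cmd 1: set φ=325.78° → (κ,φ,ℓ)=(0.1723,325.78°,1.2712) → tip=(0.1147,-0.0780,1.2611)
cmd 2: set κ=0.9639 → (κ,φ,ℓ)=(0.9639,325.78°,1.2712) → tip=(0.5673,-0.3859,0.9761)
cmd 3: set ℓ=1.9206 → (κ,φ,ℓ)=(0.9639,325.78°,1.9206) → tip=(1.0953,-0.7449,0.9969)

1.095 -0.745 0.997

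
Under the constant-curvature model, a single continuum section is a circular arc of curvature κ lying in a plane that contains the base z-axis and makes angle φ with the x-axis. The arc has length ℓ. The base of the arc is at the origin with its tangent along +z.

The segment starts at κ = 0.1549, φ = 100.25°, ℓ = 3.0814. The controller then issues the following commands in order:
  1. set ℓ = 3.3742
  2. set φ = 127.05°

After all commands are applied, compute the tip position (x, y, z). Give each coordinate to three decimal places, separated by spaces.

initial: κ=0.1549, φ=100.25°, ℓ=3.0814
cmd 1: set ℓ=3.3742 → (κ,φ,ℓ)=(0.1549,100.25°,3.3742) → tip=(-0.1534,0.8481,3.2227)
cmd 2: set φ=127.05° → (κ,φ,ℓ)=(0.1549,127.05°,3.3742) → tip=(-0.5193,0.6879,3.2227)

-0.519 0.688 3.223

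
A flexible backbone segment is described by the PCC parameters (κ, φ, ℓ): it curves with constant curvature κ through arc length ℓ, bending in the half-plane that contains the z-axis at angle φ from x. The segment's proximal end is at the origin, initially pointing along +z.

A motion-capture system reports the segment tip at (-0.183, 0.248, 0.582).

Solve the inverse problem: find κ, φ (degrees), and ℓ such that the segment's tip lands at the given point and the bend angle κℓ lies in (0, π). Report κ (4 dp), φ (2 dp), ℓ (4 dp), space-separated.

ρ = √(x²+y²) = √(-0.183² + 0.248²) = 0.30821
φ = atan2(y, x) mod 360° = atan2(0.248, -0.183) = 126.4237°
|p|² = ρ² + z² = 0.30821² + 0.582² = 0.43372
κ = 2ρ / |p|² = 2×0.30821 / 0.43372 = 1.42125
θ = 2·atan2(ρ, z) = 2·atan2(0.30821, 0.582) = 0.97404 rad
ℓ = θ/κ = 0.97404/1.42125 = 0.68535

1.4212 126.42 0.6853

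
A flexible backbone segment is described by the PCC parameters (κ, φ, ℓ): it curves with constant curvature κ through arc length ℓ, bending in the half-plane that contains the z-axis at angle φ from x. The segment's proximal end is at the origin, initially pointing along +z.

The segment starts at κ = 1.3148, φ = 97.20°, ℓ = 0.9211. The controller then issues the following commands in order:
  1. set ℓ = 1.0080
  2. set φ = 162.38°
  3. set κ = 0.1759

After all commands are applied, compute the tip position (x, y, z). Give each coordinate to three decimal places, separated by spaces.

-0.085 0.027 1.003

initial: κ=1.3148, φ=97.20°, ℓ=0.9211
cmd 1: set ℓ=1.0080 → (κ,φ,ℓ)=(1.3148,97.20°,1.0080) → tip=(-0.0722,0.5712,0.7378)
cmd 2: set φ=162.38° → (κ,φ,ℓ)=(1.3148,162.38°,1.0080) → tip=(-0.5487,0.1743,0.7378)
cmd 3: set κ=0.1759 → (κ,φ,ℓ)=(0.1759,162.38°,1.0080) → tip=(-0.0849,0.0270,1.0027)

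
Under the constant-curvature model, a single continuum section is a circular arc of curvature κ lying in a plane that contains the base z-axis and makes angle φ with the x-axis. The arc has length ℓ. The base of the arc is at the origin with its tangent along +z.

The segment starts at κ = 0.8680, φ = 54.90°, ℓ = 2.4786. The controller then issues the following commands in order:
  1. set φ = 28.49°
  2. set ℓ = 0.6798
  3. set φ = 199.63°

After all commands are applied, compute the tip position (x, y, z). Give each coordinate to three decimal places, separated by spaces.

initial: κ=0.8680, φ=54.90°, ℓ=2.4786
cmd 1: set φ=28.49° → (κ,φ,ℓ)=(0.8680,28.49°,2.4786) → tip=(1.5680,0.8510,0.9633)
cmd 2: set ℓ=0.6798 → (κ,φ,ℓ)=(0.8680,28.49°,0.6798) → tip=(0.1712,0.0929,0.6410)
cmd 3: set φ=199.63° → (κ,φ,ℓ)=(0.8680,199.63°,0.6798) → tip=(-0.1835,-0.0654,0.6410)

-0.183 -0.065 0.641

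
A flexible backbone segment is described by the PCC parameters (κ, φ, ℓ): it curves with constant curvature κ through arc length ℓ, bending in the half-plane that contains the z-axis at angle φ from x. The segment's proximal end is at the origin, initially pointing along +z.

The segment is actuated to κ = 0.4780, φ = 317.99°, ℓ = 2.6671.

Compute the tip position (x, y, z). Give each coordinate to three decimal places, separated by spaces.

1.101 -0.992 2.001

θ = κ·ℓ = 0.4780 × 2.6671 = 1.27487 rad
ρ = (1 − cos θ)/κ = (1 − 0.29162)/0.4780 = 1.48196
z = sin θ / κ = 0.95653/0.4780 = 2.00112
x = ρ cos φ = 1.48196 × cos(317.99°) = 1.10114
y = ρ sin φ = 1.48196 × sin(317.99°) = -0.99182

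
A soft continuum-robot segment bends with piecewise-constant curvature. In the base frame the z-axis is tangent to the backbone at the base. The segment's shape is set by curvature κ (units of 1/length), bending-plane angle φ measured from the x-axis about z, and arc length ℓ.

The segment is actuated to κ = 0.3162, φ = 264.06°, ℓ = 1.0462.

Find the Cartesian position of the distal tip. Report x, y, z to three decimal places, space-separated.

θ = κ·ℓ = 0.3162 × 1.0462 = 0.33081 rad
ρ = (1 − cos θ)/κ = (1 − 0.94578)/0.3162 = 0.17147
z = sin θ / κ = 0.32481/0.3162 = 1.02722
x = ρ cos φ = 0.17147 × cos(264.06°) = -0.01775
y = ρ sin φ = 0.17147 × sin(264.06°) = -0.17055

-0.018 -0.171 1.027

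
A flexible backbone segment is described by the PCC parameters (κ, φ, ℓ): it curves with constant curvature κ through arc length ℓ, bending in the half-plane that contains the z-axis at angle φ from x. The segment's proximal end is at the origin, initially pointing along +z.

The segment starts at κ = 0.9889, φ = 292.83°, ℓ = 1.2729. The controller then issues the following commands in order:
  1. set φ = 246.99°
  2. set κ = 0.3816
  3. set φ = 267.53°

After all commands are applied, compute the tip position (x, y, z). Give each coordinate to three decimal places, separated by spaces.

initial: κ=0.9889, φ=292.83°, ℓ=1.2729
cmd 1: set φ=246.99° → (κ,φ,ℓ)=(0.9889,246.99°,1.2729) → tip=(-0.2739,-0.6450,0.9624)
cmd 2: set κ=0.3816 → (κ,φ,ℓ)=(0.3816,246.99°,1.2729) → tip=(-0.1185,-0.2790,1.2234)
cmd 3: set φ=267.53° → (κ,φ,ℓ)=(0.3816,267.53°,1.2729) → tip=(-0.0131,-0.3028,1.2234)

-0.013 -0.303 1.223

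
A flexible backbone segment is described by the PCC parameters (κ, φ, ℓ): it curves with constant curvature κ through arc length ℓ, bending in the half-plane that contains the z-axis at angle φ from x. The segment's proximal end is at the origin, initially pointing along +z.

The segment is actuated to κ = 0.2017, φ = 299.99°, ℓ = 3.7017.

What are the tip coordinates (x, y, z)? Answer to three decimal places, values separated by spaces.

0.659 -1.142 3.367

θ = κ·ℓ = 0.2017 × 3.7017 = 0.74663 rad
ρ = (1 − cos θ)/κ = (1 − 0.73398)/0.2017 = 1.31889
z = sin θ / κ = 0.67917/0.2017 = 3.36723
x = ρ cos φ = 1.31889 × cos(299.99°) = 0.65925
y = ρ sin φ = 1.31889 × sin(299.99°) = -1.14231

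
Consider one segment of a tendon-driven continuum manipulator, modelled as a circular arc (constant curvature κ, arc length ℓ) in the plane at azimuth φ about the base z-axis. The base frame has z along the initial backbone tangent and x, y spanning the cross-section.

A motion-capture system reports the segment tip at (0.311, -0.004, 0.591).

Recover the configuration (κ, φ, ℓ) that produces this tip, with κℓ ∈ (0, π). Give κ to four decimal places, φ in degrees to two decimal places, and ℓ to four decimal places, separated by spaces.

ρ = √(x²+y²) = √(0.311² + -0.004²) = 0.31103
φ = atan2(y, x) mod 360° = atan2(-0.004, 0.311) = 359.2631°
|p|² = ρ² + z² = 0.31103² + 0.591² = 0.44602
κ = 2ρ / |p|² = 2×0.31103 / 0.44602 = 1.39468
θ = 2·atan2(ρ, z) = 2·atan2(0.31103, 0.591) = 0.96888 rad
ℓ = θ/κ = 0.96888/1.39468 = 0.69470

1.3947 359.26 0.6947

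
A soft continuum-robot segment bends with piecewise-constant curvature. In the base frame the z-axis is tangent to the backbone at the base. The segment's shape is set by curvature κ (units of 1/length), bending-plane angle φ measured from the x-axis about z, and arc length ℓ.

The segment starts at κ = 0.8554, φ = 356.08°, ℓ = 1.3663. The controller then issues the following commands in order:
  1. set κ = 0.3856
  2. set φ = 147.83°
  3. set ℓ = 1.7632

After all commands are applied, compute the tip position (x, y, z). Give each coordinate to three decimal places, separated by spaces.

-0.488 0.307 1.630

initial: κ=0.8554, φ=356.08°, ℓ=1.3663
cmd 1: set κ=0.3856 → (κ,φ,ℓ)=(0.3856,356.08°,1.3663) → tip=(0.3508,-0.0240,1.3040)
cmd 2: set φ=147.83° → (κ,φ,ℓ)=(0.3856,147.83°,1.3663) → tip=(-0.2977,0.1872,1.3040)
cmd 3: set ℓ=1.7632 → (κ,φ,ℓ)=(0.3856,147.83°,1.7632) → tip=(-0.4881,0.3070,1.6305)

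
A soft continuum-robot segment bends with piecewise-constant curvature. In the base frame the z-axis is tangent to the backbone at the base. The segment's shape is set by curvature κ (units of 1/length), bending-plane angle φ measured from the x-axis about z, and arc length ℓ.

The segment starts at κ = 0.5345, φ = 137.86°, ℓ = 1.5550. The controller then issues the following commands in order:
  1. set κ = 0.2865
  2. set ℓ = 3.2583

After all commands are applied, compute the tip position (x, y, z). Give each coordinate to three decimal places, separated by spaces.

-1.048 0.948 2.805

initial: κ=0.5345, φ=137.86°, ℓ=1.5550
cmd 1: set κ=0.2865 → (κ,φ,ℓ)=(0.2865,137.86°,1.5550) → tip=(-0.2526,0.2286,1.5041)
cmd 2: set ℓ=3.2583 → (κ,φ,ℓ)=(0.2865,137.86°,3.2583) → tip=(-1.0481,0.9484,2.8053)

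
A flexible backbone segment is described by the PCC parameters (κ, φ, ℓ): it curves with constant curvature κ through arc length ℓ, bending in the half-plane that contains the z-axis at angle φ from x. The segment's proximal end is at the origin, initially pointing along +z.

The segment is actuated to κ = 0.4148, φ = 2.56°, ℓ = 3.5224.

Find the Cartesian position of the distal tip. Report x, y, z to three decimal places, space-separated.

θ = κ·ℓ = 0.4148 × 3.5224 = 1.46109 rad
ρ = (1 − cos θ)/κ = (1 − 0.10948)/0.4148 = 2.14685
z = sin θ / κ = 0.99399/0.4148 = 2.39631
x = ρ cos φ = 2.14685 × cos(2.56°) = 2.14471
y = ρ sin φ = 2.14685 × sin(2.56°) = 0.09589

2.145 0.096 2.396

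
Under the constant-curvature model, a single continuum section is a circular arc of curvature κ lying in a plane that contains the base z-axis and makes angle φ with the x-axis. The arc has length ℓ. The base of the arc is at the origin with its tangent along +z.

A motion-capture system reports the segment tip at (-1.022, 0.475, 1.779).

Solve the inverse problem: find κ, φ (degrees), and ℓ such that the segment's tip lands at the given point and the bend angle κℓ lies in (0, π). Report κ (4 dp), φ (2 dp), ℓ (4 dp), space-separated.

ρ = √(x²+y²) = √(-1.022² + 0.475²) = 1.12699
φ = atan2(y, x) mod 360° = atan2(0.475, -1.022) = 155.0722°
|p|² = ρ² + z² = 1.12699² + 1.779² = 4.43495
κ = 2ρ / |p|² = 2×1.12699 / 4.43495 = 0.50823
θ = 2·atan2(ρ, z) = 2·atan2(1.12699, 1.779) = 1.12937 rad
ℓ = θ/κ = 1.12937/0.50823 = 2.22216

0.5082 155.07 2.2222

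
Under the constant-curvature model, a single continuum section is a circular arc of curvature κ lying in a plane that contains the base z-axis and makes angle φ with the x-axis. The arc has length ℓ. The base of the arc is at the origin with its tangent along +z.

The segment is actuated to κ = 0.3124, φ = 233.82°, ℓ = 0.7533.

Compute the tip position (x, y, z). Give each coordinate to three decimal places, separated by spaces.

θ = κ·ℓ = 0.3124 × 0.7533 = 0.23533 rad
ρ = (1 − cos θ)/κ = (1 − 0.97244)/0.3124 = 0.08823
z = sin θ / κ = 0.23316/0.3124 = 0.74637
x = ρ cos φ = 0.08823 × cos(233.82°) = -0.05208
y = ρ sin φ = 0.08823 × sin(233.82°) = -0.07122

-0.052 -0.071 0.746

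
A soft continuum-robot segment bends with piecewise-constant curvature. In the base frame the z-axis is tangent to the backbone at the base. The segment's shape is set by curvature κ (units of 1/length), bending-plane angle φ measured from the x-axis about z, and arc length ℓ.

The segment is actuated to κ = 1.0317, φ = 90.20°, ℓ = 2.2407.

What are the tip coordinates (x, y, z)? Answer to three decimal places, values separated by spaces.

θ = κ·ℓ = 1.0317 × 2.2407 = 2.31173 rad
ρ = (1 − cos θ)/κ = (1 − -0.67498)/1.0317 = 1.62351
z = sin θ / κ = 0.73784/1.0317 = 0.71517
x = ρ cos φ = 1.62351 × cos(90.20°) = -0.00567
y = ρ sin φ = 1.62351 × sin(90.20°) = 1.62350

-0.006 1.624 0.715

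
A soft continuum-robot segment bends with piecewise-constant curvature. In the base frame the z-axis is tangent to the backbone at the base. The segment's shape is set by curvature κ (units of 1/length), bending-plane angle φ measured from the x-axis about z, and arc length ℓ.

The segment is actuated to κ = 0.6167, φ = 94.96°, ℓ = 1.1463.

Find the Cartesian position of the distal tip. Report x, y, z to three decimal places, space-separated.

-0.034 0.387 1.053

θ = κ·ℓ = 0.6167 × 1.1463 = 0.70692 rad
ρ = (1 − cos θ)/κ = (1 − 0.76036)/0.6167 = 0.38858
z = sin θ / κ = 0.64950/0.6167 = 1.05318
x = ρ cos φ = 0.38858 × cos(94.96°) = -0.03360
y = ρ sin φ = 0.38858 × sin(94.96°) = 0.38712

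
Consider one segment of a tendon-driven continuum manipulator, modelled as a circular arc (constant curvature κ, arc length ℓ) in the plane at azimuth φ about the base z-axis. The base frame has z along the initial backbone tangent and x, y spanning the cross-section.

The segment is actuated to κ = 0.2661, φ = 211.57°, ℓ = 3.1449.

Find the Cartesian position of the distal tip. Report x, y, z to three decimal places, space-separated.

θ = κ·ℓ = 0.2661 × 3.1449 = 0.83686 rad
ρ = (1 − cos θ)/κ = (1 − 0.66980)/0.2661 = 1.24089
z = sin θ / κ = 0.74254/0.2661 = 2.79046
x = ρ cos φ = 1.24089 × cos(211.57°) = -1.05724
y = ρ sin φ = 1.24089 × sin(211.57°) = -0.64966

-1.057 -0.650 2.790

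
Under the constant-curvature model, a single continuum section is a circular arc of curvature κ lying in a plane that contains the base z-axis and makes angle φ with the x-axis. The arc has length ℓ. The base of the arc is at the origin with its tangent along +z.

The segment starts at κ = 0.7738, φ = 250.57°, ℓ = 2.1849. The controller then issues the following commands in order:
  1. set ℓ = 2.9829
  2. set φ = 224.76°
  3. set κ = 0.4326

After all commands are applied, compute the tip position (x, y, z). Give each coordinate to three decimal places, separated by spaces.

-1.187 -1.177 2.221

initial: κ=0.7738, φ=250.57°, ℓ=2.1849
cmd 1: set ℓ=2.9829 → (κ,φ,ℓ)=(0.7738,250.57°,2.9829) → tip=(-0.7189,-2.0381,0.9566)
cmd 2: set φ=224.76° → (κ,φ,ℓ)=(0.7738,224.76°,2.9829) → tip=(-1.5346,-1.5218,0.9566)
cmd 3: set κ=0.4326 → (κ,φ,ℓ)=(0.4326,224.76°,2.9829) → tip=(-1.1872,-1.1773,2.2213)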